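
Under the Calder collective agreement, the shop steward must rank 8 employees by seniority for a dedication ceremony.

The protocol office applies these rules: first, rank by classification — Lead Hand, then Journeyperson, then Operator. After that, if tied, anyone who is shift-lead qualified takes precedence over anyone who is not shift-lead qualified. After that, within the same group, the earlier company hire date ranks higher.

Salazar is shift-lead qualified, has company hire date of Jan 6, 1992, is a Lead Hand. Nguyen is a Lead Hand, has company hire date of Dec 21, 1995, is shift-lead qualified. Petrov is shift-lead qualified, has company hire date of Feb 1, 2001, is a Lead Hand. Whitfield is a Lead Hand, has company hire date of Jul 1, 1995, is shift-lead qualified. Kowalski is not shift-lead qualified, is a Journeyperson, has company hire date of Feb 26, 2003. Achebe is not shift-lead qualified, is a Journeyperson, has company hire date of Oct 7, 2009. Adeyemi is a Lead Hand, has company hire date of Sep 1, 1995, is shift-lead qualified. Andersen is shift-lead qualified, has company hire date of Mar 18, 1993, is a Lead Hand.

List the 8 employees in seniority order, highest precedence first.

By classification: Salazar, Andersen, Whitfield, Adeyemi, Nguyen and Petrov (Lead Hand); then Kowalski and Achebe (Journeyperson).
Salazar, Andersen, Whitfield, Adeyemi, Nguyen and Petrov are each shift-lead qualified, so the next rule applies.
Among Salazar, Andersen, Whitfield, Adeyemi, Nguyen and Petrov, by company hire date (earlier first): Salazar (Jan 6, 1992) before Andersen (Mar 18, 1993) before Whitfield (Jul 1, 1995) before Adeyemi (Sep 1, 1995) before Nguyen (Dec 21, 1995) before Petrov (Feb 1, 2001).
Kowalski and Achebe are each not shift-lead qualified, so the next rule applies.
Among Kowalski and Achebe, by company hire date (earlier first): Kowalski (Feb 26, 2003) before Achebe (Oct 7, 2009).
Full order: Salazar, Andersen, Whitfield, Adeyemi, Nguyen, Petrov, Kowalski, Achebe.

Salazar, Andersen, Whitfield, Adeyemi, Nguyen, Petrov, Kowalski, Achebe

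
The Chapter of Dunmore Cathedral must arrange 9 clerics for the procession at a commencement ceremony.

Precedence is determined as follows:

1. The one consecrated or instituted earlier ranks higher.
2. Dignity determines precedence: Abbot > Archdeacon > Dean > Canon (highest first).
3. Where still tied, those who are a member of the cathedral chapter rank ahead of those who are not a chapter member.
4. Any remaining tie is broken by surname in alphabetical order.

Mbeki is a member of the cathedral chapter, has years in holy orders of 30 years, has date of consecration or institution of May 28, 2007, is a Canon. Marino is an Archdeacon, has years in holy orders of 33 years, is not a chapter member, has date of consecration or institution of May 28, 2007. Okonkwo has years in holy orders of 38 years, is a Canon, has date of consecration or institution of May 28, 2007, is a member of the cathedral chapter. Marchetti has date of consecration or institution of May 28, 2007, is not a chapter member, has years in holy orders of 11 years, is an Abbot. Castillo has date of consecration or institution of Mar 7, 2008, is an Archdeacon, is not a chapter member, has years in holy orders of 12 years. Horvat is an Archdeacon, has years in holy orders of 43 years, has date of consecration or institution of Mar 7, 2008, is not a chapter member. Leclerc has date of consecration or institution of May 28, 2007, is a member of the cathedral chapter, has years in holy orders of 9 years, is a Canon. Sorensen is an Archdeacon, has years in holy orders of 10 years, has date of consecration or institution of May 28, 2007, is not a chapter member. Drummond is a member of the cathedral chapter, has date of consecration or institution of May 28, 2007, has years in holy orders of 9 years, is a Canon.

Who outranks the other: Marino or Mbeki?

By date of consecration or institution (earlier first): Marchetti, Marino, Sorensen, Drummond, Leclerc, Mbeki and Okonkwo (each May 28, 2007); then Castillo and Horvat (both Mar 7, 2008).
Among Marchetti, Marino, Sorensen, Drummond, Leclerc, Mbeki and Okonkwo, by dignity: Marchetti (Abbot) before Marino and Sorensen (Archdeacon) before Drummond, Leclerc, Mbeki and Okonkwo (Canon).
Marino and Sorensen are each not a chapter member, so the next rule applies.
Among Marino and Sorensen, alphabetically by surname: Marino before Sorensen.
Drummond, Leclerc, Mbeki and Okonkwo are each a member of the cathedral chapter, so the next rule applies.
Among Drummond, Leclerc, Mbeki and Okonkwo, alphabetically by surname: Drummond before Leclerc before Mbeki before Okonkwo.
Castillo and Horvat are each Archdeacon, so the next rule applies.
Castillo and Horvat are each not a chapter member, so the next rule applies.
Among Castillo and Horvat, alphabetically by surname: Castillo before Horvat.
So Marino takes precedence.

Marino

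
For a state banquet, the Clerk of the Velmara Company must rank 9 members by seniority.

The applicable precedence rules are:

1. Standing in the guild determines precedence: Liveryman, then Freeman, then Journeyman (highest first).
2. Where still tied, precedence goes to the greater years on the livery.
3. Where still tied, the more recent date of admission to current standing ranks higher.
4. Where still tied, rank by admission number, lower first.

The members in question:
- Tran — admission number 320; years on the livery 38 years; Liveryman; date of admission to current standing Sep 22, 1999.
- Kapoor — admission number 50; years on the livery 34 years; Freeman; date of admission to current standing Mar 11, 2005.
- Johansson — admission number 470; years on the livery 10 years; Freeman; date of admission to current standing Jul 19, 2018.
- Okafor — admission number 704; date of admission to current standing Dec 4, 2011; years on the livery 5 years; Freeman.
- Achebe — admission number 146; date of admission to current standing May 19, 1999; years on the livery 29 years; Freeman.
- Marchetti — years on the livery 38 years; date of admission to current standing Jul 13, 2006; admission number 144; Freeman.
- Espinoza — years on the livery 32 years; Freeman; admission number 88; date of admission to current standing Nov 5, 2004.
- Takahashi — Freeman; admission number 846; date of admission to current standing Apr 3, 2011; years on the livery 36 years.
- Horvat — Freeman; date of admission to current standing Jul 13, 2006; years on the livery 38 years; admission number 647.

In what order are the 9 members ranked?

Tran, Marchetti, Horvat, Takahashi, Kapoor, Espinoza, Achebe, Johansson, Okafor

By standing in the guild: Tran (Liveryman); then Marchetti, Horvat, Takahashi, Kapoor, Espinoza, Achebe, Johansson and Okafor (Freeman).
Among Marchetti, Horvat, Takahashi, Kapoor, Espinoza, Achebe, Johansson and Okafor, by years on the livery (higher first): Marchetti and Horvat (38 years) before Takahashi (36 years) before Kapoor (34 years) before Espinoza (32 years) before Achebe (29 years) before Johansson (10 years) before Okafor (5 years).
Marchetti and Horvat both have date of admission to current standing Jul 13, 2006, so the next rule applies.
Among Marchetti and Horvat, by admission number (lower first): Marchetti (144) before Horvat (647).
Full order: Tran, Marchetti, Horvat, Takahashi, Kapoor, Espinoza, Achebe, Johansson, Okafor.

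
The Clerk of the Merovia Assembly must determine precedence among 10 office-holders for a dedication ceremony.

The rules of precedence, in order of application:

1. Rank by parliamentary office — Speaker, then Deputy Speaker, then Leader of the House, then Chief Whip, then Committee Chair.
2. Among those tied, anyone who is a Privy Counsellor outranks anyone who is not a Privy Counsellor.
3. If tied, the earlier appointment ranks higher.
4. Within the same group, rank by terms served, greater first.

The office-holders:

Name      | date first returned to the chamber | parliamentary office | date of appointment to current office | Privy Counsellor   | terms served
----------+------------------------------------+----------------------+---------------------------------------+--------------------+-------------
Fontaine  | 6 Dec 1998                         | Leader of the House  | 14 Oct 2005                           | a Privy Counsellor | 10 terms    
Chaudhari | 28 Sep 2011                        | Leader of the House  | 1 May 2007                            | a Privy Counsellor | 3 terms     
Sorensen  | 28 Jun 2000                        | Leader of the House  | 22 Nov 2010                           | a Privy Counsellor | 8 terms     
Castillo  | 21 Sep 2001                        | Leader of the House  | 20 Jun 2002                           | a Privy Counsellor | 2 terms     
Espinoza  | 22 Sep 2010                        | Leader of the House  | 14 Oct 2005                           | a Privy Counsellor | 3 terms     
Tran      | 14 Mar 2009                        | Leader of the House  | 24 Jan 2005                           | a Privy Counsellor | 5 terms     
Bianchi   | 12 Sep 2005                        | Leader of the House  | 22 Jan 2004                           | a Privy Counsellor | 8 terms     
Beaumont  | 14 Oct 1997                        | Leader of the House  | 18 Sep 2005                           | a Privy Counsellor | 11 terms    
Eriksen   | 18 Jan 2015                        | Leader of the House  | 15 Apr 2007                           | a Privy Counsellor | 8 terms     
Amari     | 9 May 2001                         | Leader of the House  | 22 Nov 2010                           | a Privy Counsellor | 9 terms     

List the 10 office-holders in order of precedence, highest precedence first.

By parliamentary office: Castillo, Bianchi, Tran, Beaumont, Fontaine, Espinoza, Eriksen, Chaudhari, Amari and Sorensen (Leader of the House).
Castillo, Bianchi, Tran, Beaumont, Fontaine, Espinoza, Eriksen, Chaudhari, Amari and Sorensen are each a Privy Counsellor, so the next rule applies.
Among Castillo, Bianchi, Tran, Beaumont, Fontaine, Espinoza, Eriksen, Chaudhari, Amari and Sorensen, by date of appointment to current office (earlier first): Castillo (20 Jun 2002) before Bianchi (22 Jan 2004) before Tran (24 Jan 2005) before Beaumont (18 Sep 2005) before Fontaine and Espinoza (14 Oct 2005) before Eriksen (15 Apr 2007) before Chaudhari (1 May 2007) before Amari and Sorensen (22 Nov 2010).
Among Fontaine and Espinoza, by terms served (higher first): Fontaine (10 terms) before Espinoza (3 terms).
Among Amari and Sorensen, by terms served (higher first): Amari (9 terms) before Sorensen (8 terms).
Full order: Castillo, Bianchi, Tran, Beaumont, Fontaine, Espinoza, Eriksen, Chaudhari, Amari, Sorensen.

Castillo, Bianchi, Tran, Beaumont, Fontaine, Espinoza, Eriksen, Chaudhari, Amari, Sorensen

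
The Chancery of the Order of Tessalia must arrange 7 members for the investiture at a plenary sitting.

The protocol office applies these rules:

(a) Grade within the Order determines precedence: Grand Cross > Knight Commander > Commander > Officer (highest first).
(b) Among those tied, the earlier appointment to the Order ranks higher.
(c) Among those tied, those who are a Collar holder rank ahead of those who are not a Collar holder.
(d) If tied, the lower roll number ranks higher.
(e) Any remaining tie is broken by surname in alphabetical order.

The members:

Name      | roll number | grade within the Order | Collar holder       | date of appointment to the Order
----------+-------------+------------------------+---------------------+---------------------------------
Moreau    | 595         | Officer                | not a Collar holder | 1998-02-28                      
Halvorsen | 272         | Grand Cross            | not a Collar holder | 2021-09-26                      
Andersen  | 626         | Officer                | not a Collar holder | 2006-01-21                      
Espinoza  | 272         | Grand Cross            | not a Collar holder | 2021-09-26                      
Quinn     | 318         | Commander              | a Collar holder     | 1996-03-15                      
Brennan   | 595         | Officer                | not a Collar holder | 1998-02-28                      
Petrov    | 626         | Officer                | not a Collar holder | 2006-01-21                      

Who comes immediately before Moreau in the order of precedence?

By grade within the Order: Espinoza and Halvorsen (Grand Cross); then Quinn (Commander); then Brennan, Moreau, Andersen and Petrov (Officer).
Espinoza and Halvorsen both have date of appointment to the Order 2021-09-26, so the next rule applies.
Espinoza and Halvorsen are each not a Collar holder, so the next rule applies.
Espinoza and Halvorsen both have roll number 272, so the next rule applies.
Among Espinoza and Halvorsen, alphabetically by surname: Espinoza before Halvorsen.
Among Brennan, Moreau, Andersen and Petrov, by date of appointment to the Order (earlier first): Brennan and Moreau (1998-02-28) before Andersen and Petrov (2006-01-21).
Brennan and Moreau are each not a Collar holder, so the next rule applies.
Brennan and Moreau both have roll number 595, so the next rule applies.
Among Brennan and Moreau, alphabetically by surname: Brennan before Moreau.
Andersen and Petrov are each not a Collar holder, so the next rule applies.
Andersen and Petrov both have roll number 626, so the next rule applies.
Among Andersen and Petrov, alphabetically by surname: Andersen before Petrov.
Order: Espinoza, Halvorsen, Quinn, Brennan, Moreau, Andersen, Petrov.

Brennan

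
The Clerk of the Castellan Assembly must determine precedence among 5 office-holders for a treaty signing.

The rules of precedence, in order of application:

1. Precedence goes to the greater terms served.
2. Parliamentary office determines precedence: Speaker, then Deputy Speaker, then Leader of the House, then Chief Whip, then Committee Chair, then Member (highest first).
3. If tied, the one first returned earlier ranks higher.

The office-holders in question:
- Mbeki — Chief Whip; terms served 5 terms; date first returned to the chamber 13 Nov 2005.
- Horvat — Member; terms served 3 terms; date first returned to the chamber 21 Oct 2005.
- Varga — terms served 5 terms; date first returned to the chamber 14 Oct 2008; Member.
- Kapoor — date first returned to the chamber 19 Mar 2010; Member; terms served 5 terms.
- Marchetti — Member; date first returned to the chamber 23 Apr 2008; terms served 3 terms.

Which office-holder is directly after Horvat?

Marchetti

By terms served (higher first): Mbeki, Varga and Kapoor (each 5 terms); then Horvat and Marchetti (both 3 terms).
Among Mbeki, Varga and Kapoor, by parliamentary office: Mbeki (Chief Whip) before Varga and Kapoor (Member).
Among Varga and Kapoor, by date first returned to the chamber (earlier first): Varga (14 Oct 2008) before Kapoor (19 Mar 2010).
Horvat and Marchetti are each Member, so the next rule applies.
Among Horvat and Marchetti, by date first returned to the chamber (earlier first): Horvat (21 Oct 2005) before Marchetti (23 Apr 2008).
Order: Mbeki, Varga, Kapoor, Horvat, Marchetti.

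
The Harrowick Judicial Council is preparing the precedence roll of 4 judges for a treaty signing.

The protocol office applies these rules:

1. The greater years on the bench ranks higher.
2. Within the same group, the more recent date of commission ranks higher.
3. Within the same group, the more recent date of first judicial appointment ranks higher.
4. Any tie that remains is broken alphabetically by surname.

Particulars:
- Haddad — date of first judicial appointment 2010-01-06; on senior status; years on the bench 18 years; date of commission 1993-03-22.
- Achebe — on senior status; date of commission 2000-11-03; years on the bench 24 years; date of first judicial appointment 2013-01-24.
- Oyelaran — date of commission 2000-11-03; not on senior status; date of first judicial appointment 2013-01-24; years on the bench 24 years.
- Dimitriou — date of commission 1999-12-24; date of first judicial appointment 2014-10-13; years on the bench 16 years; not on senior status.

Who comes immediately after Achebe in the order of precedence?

Oyelaran

By years on the bench (higher first): Achebe and Oyelaran (both 24 years); then Haddad (18 years); then Dimitriou (16 years).
Achebe and Oyelaran both have date of commission 2000-11-03, so the next rule applies.
Achebe and Oyelaran both have date of first judicial appointment 2013-01-24, so the next rule applies.
Among Achebe and Oyelaran, alphabetically by surname: Achebe before Oyelaran.
Order: Achebe, Oyelaran, Haddad, Dimitriou.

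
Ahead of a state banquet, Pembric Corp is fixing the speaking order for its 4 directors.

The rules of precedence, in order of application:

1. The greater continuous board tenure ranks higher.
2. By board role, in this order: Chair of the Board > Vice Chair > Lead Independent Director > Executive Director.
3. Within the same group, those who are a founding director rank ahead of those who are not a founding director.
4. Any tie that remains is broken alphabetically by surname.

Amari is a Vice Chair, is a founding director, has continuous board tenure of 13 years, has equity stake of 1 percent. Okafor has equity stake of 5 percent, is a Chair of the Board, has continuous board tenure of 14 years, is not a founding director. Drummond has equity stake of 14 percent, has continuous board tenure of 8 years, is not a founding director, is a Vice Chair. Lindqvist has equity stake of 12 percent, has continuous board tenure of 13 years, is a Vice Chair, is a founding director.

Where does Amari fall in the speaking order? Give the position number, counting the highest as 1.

By continuous board tenure (higher first): Okafor (14 years); then Amari and Lindqvist (both 13 years); then Drummond (8 years).
Amari and Lindqvist are each Vice Chair, so the next rule applies.
Amari and Lindqvist are each a founding director, so the next rule applies.
Among Amari and Lindqvist, alphabetically by surname: Amari before Lindqvist.
Order: Okafor, Amari, Lindqvist, Drummond. So position 2.

2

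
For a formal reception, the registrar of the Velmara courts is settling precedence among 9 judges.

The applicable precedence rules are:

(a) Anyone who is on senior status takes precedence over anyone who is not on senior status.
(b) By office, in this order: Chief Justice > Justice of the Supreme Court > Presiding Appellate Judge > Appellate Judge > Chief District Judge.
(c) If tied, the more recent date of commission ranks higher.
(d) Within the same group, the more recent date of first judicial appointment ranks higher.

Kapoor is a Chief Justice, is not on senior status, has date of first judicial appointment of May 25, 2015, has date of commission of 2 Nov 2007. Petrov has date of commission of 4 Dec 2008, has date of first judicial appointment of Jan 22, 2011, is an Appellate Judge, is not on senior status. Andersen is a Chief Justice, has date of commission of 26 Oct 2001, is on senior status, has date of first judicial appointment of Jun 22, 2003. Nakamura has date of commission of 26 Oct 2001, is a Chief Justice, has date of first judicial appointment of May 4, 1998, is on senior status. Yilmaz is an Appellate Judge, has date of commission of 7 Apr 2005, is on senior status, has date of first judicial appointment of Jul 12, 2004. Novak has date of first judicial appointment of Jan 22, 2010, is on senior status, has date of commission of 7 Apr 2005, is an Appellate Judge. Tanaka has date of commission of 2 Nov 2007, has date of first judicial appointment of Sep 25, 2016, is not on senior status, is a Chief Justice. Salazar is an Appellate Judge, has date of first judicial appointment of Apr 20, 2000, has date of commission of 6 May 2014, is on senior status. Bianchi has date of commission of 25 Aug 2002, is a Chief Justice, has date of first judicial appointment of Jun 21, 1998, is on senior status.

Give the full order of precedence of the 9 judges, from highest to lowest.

By the first rule: Bianchi, Andersen, Nakamura, Salazar, Novak and Yilmaz (each on senior status); then Tanaka, Kapoor and Petrov (each not on senior status).
Among Bianchi, Andersen, Nakamura, Salazar, Novak and Yilmaz, by office: Bianchi, Andersen and Nakamura (Chief Justice) before Salazar, Novak and Yilmaz (Appellate Judge).
Among Bianchi, Andersen and Nakamura, by date of commission (later first): Bianchi (25 Aug 2002) before Andersen and Nakamura (26 Oct 2001).
Among Andersen and Nakamura, by date of first judicial appointment (later first): Andersen (Jun 22, 2003) before Nakamura (May 4, 1998).
Among Salazar, Novak and Yilmaz, by date of commission (later first): Salazar (6 May 2014) before Novak and Yilmaz (7 Apr 2005).
Among Novak and Yilmaz, by date of first judicial appointment (later first): Novak (Jan 22, 2010) before Yilmaz (Jul 12, 2004).
Among Tanaka, Kapoor and Petrov, by office: Tanaka and Kapoor (Chief Justice) before Petrov (Appellate Judge).
Tanaka and Kapoor both have date of commission 2 Nov 2007, so the next rule applies.
Among Tanaka and Kapoor, by date of first judicial appointment (later first): Tanaka (Sep 25, 2016) before Kapoor (May 25, 2015).
Full order: Bianchi, Andersen, Nakamura, Salazar, Novak, Yilmaz, Tanaka, Kapoor, Petrov.

Bianchi, Andersen, Nakamura, Salazar, Novak, Yilmaz, Tanaka, Kapoor, Petrov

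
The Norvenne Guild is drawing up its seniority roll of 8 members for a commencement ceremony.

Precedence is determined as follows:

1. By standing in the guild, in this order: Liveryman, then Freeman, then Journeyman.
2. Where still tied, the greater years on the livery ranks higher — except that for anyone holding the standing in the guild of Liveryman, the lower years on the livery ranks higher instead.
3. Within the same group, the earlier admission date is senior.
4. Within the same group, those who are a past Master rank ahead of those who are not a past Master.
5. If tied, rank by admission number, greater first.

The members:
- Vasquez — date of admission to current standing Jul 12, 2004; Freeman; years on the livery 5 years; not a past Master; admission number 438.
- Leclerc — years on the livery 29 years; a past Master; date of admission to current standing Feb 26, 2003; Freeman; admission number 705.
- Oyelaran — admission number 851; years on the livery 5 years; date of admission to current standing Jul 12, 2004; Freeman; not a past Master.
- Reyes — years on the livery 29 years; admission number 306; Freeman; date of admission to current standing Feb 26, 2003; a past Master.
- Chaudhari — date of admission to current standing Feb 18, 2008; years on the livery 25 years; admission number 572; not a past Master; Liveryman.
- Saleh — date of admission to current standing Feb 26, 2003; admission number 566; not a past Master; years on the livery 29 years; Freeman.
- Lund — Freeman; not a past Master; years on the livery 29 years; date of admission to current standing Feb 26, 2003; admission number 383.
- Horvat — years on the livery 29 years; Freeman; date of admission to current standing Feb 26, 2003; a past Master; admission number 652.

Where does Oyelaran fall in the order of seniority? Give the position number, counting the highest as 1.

By standing in the guild: Chaudhari (Liveryman); then Leclerc, Horvat, Reyes, Saleh, Lund, Oyelaran and Vasquez (Freeman).
Among Leclerc, Horvat, Reyes, Saleh, Lund, Oyelaran and Vasquez, by years on the livery (higher first): Leclerc, Horvat, Reyes, Saleh and Lund (29 years) before Oyelaran and Vasquez (5 years).
Leclerc, Horvat, Reyes, Saleh and Lund all have date of admission to current standing Feb 26, 2003, so the next rule applies.
Among Leclerc, Horvat, Reyes, Saleh and Lund, a past Master before not a past Master: Leclerc, Horvat and Reyes (a past Master) before Saleh and Lund (not a past Master).
Among Leclerc, Horvat and Reyes, by admission number (higher first): Leclerc (705) before Horvat (652) before Reyes (306).
Among Saleh and Lund, by admission number (higher first): Saleh (566) before Lund (383).
Oyelaran and Vasquez both have date of admission to current standing Jul 12, 2004, so the next rule applies.
Oyelaran and Vasquez are each not a past Master, so the next rule applies.
Among Oyelaran and Vasquez, by admission number (higher first): Oyelaran (851) before Vasquez (438).
Order: Chaudhari, Leclerc, Horvat, Reyes, Saleh, Lund, Oyelaran, Vasquez. So position 7.

7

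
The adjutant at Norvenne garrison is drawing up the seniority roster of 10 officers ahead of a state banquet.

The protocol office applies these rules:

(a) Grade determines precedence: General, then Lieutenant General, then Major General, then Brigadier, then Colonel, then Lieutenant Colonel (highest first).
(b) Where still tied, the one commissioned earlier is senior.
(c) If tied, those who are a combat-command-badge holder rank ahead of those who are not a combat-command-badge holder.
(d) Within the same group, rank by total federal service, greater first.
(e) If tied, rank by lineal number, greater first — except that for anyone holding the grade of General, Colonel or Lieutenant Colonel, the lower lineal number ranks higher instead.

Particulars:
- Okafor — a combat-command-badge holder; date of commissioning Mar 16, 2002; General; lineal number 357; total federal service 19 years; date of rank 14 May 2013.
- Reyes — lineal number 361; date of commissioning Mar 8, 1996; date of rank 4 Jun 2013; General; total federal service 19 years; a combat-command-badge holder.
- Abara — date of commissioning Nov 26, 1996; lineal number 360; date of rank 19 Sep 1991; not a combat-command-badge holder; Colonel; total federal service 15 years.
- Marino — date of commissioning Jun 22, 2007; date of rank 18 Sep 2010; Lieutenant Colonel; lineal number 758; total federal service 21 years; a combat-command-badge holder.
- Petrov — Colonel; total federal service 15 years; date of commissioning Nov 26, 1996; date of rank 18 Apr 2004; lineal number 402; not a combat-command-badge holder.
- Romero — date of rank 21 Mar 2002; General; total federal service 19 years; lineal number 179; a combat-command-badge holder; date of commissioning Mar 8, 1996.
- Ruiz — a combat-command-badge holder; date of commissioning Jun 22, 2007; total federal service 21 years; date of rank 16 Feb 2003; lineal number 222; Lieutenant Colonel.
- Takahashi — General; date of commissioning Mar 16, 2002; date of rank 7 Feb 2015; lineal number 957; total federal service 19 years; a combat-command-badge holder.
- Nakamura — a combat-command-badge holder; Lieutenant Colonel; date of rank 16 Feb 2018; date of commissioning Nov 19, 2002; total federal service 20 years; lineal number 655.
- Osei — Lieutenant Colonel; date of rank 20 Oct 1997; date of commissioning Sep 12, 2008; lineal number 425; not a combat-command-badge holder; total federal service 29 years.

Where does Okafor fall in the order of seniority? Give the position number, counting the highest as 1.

By grade: Romero, Reyes, Okafor and Takahashi (General); then Abara and Petrov (Colonel); then Nakamura, Ruiz, Marino and Osei (Lieutenant Colonel).
Among Romero, Reyes, Okafor and Takahashi, by date of commissioning (earlier first): Romero and Reyes (Mar 8, 1996) before Okafor and Takahashi (Mar 16, 2002).
Romero and Reyes are each a combat-command-badge holder, so the next rule applies.
Romero and Reyes both have total federal service 19 years, so the next rule applies.
Among Romero and Reyes, by lineal number (lower first) (reversed rule for this group): Romero (179) before Reyes (361).
Okafor and Takahashi are each a combat-command-badge holder, so the next rule applies.
Okafor and Takahashi both have total federal service 19 years, so the next rule applies.
Among Okafor and Takahashi, by lineal number (lower first) (reversed rule for this group): Okafor (357) before Takahashi (957).
Abara and Petrov both have date of commissioning Nov 26, 1996, so the next rule applies.
Abara and Petrov are each not a combat-command-badge holder, so the next rule applies.
Abara and Petrov both have total federal service 15 years, so the next rule applies.
Among Abara and Petrov, by lineal number (lower first) (reversed rule for this group): Abara (360) before Petrov (402).
Among Nakamura, Ruiz, Marino and Osei, by date of commissioning (earlier first): Nakamura (Nov 19, 2002) before Ruiz and Marino (Jun 22, 2007) before Osei (Sep 12, 2008).
Ruiz and Marino are each a combat-command-badge holder, so the next rule applies.
Ruiz and Marino both have total federal service 21 years, so the next rule applies.
Among Ruiz and Marino, by lineal number (lower first) (reversed rule for this group): Ruiz (222) before Marino (758).
Order: Romero, Reyes, Okafor, Takahashi, Abara, Petrov, Nakamura, Ruiz, Marino, Osei. So position 3.

3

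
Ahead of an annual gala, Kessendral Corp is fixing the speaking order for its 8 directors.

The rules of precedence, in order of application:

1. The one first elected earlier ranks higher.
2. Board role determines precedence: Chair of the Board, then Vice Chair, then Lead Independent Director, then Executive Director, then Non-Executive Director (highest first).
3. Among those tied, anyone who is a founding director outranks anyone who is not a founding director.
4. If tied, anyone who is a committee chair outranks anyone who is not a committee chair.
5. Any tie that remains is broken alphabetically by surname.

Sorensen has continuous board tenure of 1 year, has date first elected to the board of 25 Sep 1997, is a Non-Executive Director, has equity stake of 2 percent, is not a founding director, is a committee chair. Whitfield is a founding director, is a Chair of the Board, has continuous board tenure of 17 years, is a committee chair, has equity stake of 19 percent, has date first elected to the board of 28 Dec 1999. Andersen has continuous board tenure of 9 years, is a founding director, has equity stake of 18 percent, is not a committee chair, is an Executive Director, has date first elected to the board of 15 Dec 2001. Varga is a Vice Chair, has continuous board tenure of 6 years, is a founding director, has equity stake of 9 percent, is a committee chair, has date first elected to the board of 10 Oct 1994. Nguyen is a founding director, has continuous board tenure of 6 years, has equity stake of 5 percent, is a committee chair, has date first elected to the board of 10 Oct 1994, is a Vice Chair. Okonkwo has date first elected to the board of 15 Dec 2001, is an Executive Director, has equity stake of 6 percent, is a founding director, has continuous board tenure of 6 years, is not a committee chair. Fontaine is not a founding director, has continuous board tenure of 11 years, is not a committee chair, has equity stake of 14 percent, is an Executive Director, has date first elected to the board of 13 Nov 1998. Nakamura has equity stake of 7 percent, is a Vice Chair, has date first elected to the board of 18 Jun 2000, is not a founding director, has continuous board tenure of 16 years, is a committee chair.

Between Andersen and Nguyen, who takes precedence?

By date first elected to the board (earlier first): Nguyen and Varga (both 10 Oct 1994); then Sorensen (25 Sep 1997); then Fontaine (13 Nov 1998); then Whitfield (28 Dec 1999); then Nakamura (18 Jun 2000); then Andersen and Okonkwo (both 15 Dec 2001).
Nguyen and Varga are each Vice Chair, so the next rule applies.
Nguyen and Varga are each a founding director, so the next rule applies.
Nguyen and Varga are each a committee chair, so the next rule applies.
Among Nguyen and Varga, alphabetically by surname: Nguyen before Varga.
Andersen and Okonkwo are each Executive Director, so the next rule applies.
Andersen and Okonkwo are each a founding director, so the next rule applies.
Andersen and Okonkwo are each not a committee chair, so the next rule applies.
Among Andersen and Okonkwo, alphabetically by surname: Andersen before Okonkwo.
So Nguyen takes precedence.

Nguyen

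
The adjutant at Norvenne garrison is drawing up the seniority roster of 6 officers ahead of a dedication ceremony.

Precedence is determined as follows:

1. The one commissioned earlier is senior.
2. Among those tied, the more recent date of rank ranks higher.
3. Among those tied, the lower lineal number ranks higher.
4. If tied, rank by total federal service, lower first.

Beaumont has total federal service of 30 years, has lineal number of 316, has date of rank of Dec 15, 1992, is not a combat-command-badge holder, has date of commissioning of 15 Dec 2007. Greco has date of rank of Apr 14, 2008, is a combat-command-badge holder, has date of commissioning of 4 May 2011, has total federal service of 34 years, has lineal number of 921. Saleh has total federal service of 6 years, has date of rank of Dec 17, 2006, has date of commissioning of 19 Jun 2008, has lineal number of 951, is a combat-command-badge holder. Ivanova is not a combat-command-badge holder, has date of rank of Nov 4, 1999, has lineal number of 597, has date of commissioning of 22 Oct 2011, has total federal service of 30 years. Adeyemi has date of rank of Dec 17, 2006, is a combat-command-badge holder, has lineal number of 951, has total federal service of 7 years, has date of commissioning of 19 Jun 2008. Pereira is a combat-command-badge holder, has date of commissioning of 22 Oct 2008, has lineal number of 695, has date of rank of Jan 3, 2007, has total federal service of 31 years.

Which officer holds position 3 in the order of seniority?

Adeyemi

By date of commissioning (earlier first): Beaumont (15 Dec 2007); then Saleh and Adeyemi (both 19 Jun 2008); then Pereira (22 Oct 2008); then Greco (4 May 2011); then Ivanova (22 Oct 2011).
Saleh and Adeyemi both have date of rank Dec 17, 2006, so the next rule applies.
Saleh and Adeyemi both have lineal number 951, so the next rule applies.
Among Saleh and Adeyemi, by total federal service (lower first): Saleh (6 years) before Adeyemi (7 years).
Order: Beaumont, Saleh, Adeyemi, Pereira, Greco, Ivanova.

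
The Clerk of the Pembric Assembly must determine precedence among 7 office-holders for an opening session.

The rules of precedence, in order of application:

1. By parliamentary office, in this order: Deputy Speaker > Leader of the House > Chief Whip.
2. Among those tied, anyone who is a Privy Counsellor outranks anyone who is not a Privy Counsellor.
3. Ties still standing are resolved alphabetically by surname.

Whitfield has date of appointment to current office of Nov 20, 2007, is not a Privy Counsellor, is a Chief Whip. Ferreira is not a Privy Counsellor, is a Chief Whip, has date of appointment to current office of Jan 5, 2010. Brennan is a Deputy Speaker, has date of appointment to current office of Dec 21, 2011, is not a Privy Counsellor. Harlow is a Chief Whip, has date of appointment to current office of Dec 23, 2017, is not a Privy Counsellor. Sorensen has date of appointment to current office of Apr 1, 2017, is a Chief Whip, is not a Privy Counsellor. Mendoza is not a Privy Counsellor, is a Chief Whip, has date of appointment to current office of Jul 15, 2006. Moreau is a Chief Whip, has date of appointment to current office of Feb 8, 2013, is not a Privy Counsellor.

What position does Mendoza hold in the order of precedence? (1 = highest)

4

By parliamentary office: Brennan (Deputy Speaker); then Ferreira, Harlow, Mendoza, Moreau, Sorensen and Whitfield (Chief Whip).
Ferreira, Harlow, Mendoza, Moreau, Sorensen and Whitfield are each not a Privy Counsellor, so the next rule applies.
Among Ferreira, Harlow, Mendoza, Moreau, Sorensen and Whitfield, alphabetically by surname: Ferreira before Harlow before Mendoza before Moreau before Sorensen before Whitfield.
Order: Brennan, Ferreira, Harlow, Mendoza, Moreau, Sorensen, Whitfield. So position 4.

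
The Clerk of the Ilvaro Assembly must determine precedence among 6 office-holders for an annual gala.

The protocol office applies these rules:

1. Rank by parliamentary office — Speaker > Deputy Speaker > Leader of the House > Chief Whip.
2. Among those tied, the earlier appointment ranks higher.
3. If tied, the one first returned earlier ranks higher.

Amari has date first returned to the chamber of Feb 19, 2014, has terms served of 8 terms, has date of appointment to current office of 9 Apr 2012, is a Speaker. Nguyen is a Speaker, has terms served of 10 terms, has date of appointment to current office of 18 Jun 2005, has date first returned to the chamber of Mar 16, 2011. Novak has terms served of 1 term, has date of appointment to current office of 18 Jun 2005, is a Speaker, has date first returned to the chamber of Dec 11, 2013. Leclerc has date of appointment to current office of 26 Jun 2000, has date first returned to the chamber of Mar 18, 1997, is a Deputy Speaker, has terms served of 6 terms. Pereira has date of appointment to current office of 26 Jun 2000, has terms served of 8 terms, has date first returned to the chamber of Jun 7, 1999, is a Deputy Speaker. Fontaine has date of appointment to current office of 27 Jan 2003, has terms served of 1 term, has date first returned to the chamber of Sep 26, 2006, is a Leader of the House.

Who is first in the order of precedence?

Nguyen

By parliamentary office: Nguyen, Novak and Amari (Speaker); then Leclerc and Pereira (Deputy Speaker); then Fontaine (Leader of the House).
Among Nguyen, Novak and Amari, by date of appointment to current office (earlier first): Nguyen and Novak (18 Jun 2005) before Amari (9 Apr 2012).
Among Nguyen and Novak, by date first returned to the chamber (earlier first): Nguyen (Mar 16, 2011) before Novak (Dec 11, 2013).
Leclerc and Pereira both have date of appointment to current office 26 Jun 2000, so the next rule applies.
Among Leclerc and Pereira, by date first returned to the chamber (earlier first): Leclerc (Mar 18, 1997) before Pereira (Jun 7, 1999).
Order: Nguyen, Novak, Amari, Leclerc, Pereira, Fontaine.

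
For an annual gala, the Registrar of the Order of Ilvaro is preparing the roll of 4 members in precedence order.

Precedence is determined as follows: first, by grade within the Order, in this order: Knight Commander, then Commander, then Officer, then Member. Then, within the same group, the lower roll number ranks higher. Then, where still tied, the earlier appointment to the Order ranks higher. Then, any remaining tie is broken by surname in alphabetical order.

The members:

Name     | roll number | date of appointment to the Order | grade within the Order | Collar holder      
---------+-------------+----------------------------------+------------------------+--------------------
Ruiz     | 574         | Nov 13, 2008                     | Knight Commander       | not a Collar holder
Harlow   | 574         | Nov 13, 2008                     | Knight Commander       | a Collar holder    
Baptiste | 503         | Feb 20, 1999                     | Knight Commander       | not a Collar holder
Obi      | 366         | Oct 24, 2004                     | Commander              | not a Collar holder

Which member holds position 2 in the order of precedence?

Harlow

By grade within the Order: Baptiste, Harlow and Ruiz (Knight Commander); then Obi (Commander).
Among Baptiste, Harlow and Ruiz, by roll number (lower first): Baptiste (503) before Harlow and Ruiz (574).
Harlow and Ruiz both have date of appointment to the Order Nov 13, 2008, so the next rule applies.
Among Harlow and Ruiz, alphabetically by surname: Harlow before Ruiz.
Order: Baptiste, Harlow, Ruiz, Obi.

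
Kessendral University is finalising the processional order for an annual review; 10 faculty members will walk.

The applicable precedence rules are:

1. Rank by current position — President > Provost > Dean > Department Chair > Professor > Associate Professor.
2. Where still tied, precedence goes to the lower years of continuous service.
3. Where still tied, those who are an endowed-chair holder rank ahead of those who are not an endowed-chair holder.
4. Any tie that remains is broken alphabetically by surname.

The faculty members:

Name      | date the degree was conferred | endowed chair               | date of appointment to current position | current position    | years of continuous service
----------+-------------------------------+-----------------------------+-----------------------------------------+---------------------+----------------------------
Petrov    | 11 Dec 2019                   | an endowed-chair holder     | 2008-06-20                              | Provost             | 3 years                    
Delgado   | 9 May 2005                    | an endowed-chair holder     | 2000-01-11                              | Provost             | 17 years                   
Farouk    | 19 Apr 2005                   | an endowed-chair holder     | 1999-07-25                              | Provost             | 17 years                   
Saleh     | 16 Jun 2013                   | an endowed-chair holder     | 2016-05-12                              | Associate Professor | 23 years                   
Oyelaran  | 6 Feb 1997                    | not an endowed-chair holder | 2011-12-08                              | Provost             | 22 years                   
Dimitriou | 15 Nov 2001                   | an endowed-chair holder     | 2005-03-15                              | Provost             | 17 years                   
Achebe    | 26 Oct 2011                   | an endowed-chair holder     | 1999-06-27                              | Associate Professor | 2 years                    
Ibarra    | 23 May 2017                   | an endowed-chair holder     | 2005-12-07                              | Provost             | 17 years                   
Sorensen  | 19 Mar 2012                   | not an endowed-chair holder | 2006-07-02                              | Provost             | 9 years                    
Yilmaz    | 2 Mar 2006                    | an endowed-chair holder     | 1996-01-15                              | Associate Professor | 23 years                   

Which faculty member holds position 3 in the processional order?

By current position: Petrov, Sorensen, Delgado, Dimitriou, Farouk, Ibarra and Oyelaran (Provost); then Achebe, Saleh and Yilmaz (Associate Professor).
Among Petrov, Sorensen, Delgado, Dimitriou, Farouk, Ibarra and Oyelaran, by years of continuous service (lower first): Petrov (3 years) before Sorensen (9 years) before Delgado, Dimitriou, Farouk and Ibarra (17 years) before Oyelaran (22 years).
Delgado, Dimitriou, Farouk and Ibarra are each an endowed-chair holder, so the next rule applies.
Among Delgado, Dimitriou, Farouk and Ibarra, alphabetically by surname: Delgado before Dimitriou before Farouk before Ibarra.
Among Achebe, Saleh and Yilmaz, by years of continuous service (lower first): Achebe (2 years) before Saleh and Yilmaz (23 years).
Saleh and Yilmaz are each an endowed-chair holder, so the next rule applies.
Among Saleh and Yilmaz, alphabetically by surname: Saleh before Yilmaz.
Order: Petrov, Sorensen, Delgado, Dimitriou, Farouk, Ibarra, Oyelaran, Achebe, Saleh, Yilmaz.

Delgado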